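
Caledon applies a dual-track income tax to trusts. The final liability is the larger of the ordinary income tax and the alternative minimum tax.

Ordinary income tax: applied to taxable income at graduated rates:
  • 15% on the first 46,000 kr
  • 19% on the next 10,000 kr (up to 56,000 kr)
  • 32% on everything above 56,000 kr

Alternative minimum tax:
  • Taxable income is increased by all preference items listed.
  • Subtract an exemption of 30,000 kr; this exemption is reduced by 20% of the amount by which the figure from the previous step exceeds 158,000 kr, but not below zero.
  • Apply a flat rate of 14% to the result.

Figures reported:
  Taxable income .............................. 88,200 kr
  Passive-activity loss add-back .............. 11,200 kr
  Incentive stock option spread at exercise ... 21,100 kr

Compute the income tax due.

Alternative minimum tax:
  Adjusted income: 88,200 kr + 11,200 kr + 21,100 kr = 120,500 kr
  Exemption: 120,500 kr ≤ 158,000 kr, so full 30,000 kr applies
  Base: 120,500 kr − 30,000 kr = 90,500 kr
  90,500 kr × 14% = 12,670 kr

Ordinary income tax:
  46,000 kr × 15% = 6,900 kr
  10,000 kr × 19% = 1,900 kr
  32,200 kr × 32% = 10,304 kr
  → 19,104 kr

19,104 kr > 12,670 kr, so the ordinary income tax governs.

19,104 kr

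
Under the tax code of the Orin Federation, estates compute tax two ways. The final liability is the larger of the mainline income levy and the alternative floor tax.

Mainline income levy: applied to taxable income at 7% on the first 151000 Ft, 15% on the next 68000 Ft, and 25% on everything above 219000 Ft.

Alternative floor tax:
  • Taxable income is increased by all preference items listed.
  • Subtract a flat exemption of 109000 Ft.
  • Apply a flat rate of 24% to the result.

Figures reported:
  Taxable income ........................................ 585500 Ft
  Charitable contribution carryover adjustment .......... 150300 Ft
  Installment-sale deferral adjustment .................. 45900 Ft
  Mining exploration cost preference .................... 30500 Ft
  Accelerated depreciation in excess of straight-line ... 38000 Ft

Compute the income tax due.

177888 Ft

Alternative floor tax:
  Adjusted income: 585500 Ft + 150300 Ft + 45900 Ft + 30500 Ft + 38000 Ft = 850200 Ft
  Less exemption 109000 Ft → base 741200 Ft
  741200 Ft × 24% = 177888 Ft

Mainline income levy:
  151000 Ft × 7% = 10570 Ft
  68000 Ft × 15% = 10200 Ft
  366500 Ft × 25% = 91625 Ft
  → 112395 Ft

177888 Ft > 112395 Ft, so the alternative floor tax is the binding amount.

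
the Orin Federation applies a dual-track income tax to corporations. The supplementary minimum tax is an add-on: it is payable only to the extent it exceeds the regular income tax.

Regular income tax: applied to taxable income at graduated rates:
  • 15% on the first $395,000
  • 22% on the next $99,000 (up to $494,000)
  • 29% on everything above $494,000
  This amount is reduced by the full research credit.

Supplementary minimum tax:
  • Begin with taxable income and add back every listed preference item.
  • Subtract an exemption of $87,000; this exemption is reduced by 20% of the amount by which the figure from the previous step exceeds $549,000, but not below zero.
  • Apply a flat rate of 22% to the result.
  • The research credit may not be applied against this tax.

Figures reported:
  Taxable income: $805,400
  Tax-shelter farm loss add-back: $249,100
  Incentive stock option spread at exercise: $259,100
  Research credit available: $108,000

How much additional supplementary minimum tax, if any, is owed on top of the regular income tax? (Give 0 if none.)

Supplementary minimum tax:
  Adjusted income: $805,400 + $249,100 + $259,100 = $1,313,600
  Exemption: 20% × ($1,313,600 − $549,000) = $152,920 ≥ $87,000, so the exemption is fully phased out
  Base: $1,313,600 − $0 = $1,313,600
  $1,313,600 × 22% = $288,992

Regular income tax:
  $395,000 × 15% = $59,250
  $99,000 × 22% = $21,780
  $311,400 × 29% = $90,306
  → $171,336
  Less research credit $108,000 → $63,336

Excess of supplementary minimum tax over regular income tax: $288,992 − $63,336 = $225,656.

$225,656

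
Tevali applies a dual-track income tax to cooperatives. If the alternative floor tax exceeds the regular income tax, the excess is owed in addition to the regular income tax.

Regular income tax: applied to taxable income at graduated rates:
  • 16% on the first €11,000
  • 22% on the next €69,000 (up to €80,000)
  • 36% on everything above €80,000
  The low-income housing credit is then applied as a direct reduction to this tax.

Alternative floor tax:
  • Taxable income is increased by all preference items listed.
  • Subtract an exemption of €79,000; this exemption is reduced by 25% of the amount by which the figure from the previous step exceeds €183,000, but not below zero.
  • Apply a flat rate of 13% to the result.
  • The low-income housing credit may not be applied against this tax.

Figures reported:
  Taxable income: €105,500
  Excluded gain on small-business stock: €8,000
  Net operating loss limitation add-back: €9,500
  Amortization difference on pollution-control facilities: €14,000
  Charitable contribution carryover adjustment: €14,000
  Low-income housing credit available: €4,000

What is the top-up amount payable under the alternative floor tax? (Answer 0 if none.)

Regular income tax:
  €11,000 × 16% = €1,760
  €69,000 × 22% = €15,180
  €25,500 × 36% = €9,180
  → €26,120
  Less low-income housing credit €4,000 → €22,120

Alternative floor tax:
  Adjusted income: €105,500 + €8,000 + €9,500 + €14,000 + €14,000 = €151,000
  Exemption: €151,000 ≤ €183,000, so full €79,000 applies
  Base: €151,000 − €79,000 = €72,000
  €72,000 × 13% = €9,360

€9,360 ≤ €22,120, so no add-on is due.

€0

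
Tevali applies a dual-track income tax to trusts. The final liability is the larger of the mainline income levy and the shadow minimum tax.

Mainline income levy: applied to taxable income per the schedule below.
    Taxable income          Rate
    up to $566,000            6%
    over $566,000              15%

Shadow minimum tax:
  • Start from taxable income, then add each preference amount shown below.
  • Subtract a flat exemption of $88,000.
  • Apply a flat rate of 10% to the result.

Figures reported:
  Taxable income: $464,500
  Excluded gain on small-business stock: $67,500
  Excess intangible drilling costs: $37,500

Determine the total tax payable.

$48,150

Shadow minimum tax:
  Adjusted income: $464,500 + $67,500 + $37,500 = $569,500
  Less exemption $88,000 → base $481,500
  $481,500 × 10% = $48,150

Mainline income levy:
  $464,500 × 6% = $27,870

$48,150 > $27,870, so the shadow minimum tax is the binding amount.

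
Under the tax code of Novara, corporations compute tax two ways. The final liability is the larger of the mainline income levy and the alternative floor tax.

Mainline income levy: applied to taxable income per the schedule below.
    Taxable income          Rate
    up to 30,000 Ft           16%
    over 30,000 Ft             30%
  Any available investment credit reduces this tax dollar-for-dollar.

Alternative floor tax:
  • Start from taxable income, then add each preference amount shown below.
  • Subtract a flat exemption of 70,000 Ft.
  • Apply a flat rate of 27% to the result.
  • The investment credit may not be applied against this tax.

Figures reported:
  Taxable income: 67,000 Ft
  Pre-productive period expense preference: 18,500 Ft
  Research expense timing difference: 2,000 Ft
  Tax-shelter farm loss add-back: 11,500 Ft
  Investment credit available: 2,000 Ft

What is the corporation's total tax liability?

13,900 Ft

Mainline income levy:
  30,000 Ft × 16% = 4,800 Ft
  37,000 Ft × 30% = 11,100 Ft
  → 15,900 Ft
  Less investment credit 2,000 Ft → 13,900 Ft

Alternative floor tax:
  Adjusted income: 67,000 Ft + 18,500 Ft + 2,000 Ft + 11,500 Ft = 99,000 Ft
  Less exemption 70,000 Ft → base 29,000 Ft
  29,000 Ft × 27% = 7,830 Ft

13,900 Ft > 7,830 Ft, so the mainline income levy governs.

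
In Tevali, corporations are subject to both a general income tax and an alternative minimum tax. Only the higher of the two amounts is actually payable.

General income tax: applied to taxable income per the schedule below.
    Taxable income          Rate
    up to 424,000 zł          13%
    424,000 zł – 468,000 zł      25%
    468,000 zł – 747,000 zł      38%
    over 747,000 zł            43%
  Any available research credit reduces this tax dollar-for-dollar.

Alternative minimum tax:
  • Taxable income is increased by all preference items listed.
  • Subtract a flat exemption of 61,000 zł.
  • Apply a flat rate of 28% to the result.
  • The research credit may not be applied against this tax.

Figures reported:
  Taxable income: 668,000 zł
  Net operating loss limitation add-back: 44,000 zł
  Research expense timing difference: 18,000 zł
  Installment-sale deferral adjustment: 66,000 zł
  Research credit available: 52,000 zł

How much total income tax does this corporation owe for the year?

General income tax:
  424,000 zł × 13% = 55,120 zł
  44,000 zł × 25% = 11,000 zł
  200,000 zł × 38% = 76,000 zł
  → 142,120 zł
  Less research credit 52,000 zł → 90,120 zł

Alternative minimum tax:
  Adjusted income: 668,000 zł + 44,000 zł + 18,000 zł + 66,000 zł = 796,000 zł
  Less exemption 61,000 zł → base 735,000 zł
  735,000 zł × 28% = 205,800 zł

205,800 zł > 90,120 zł, so the alternative minimum tax is the binding amount.

205,800 zł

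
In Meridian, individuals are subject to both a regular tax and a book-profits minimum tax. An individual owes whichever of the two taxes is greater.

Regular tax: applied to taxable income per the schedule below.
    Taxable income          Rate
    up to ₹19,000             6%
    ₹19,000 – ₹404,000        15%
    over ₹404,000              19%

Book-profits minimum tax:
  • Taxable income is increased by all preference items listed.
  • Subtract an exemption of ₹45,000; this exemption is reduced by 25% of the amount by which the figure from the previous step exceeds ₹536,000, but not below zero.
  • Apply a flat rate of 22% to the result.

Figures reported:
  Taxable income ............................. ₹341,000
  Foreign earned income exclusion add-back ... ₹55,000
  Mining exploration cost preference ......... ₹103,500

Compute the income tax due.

₹99,990

Regular tax:
  ₹19,000 × 6% = ₹1,140
  ₹322,000 × 15% = ₹48,300
  → ₹49,440

Book-profits minimum tax:
  Adjusted income: ₹341,000 + ₹55,000 + ₹103,500 = ₹499,500
  Exemption: ₹499,500 ≤ ₹536,000, so full ₹45,000 applies
  Base: ₹499,500 − ₹45,000 = ₹454,500
  ₹454,500 × 22% = ₹99,990

₹99,990 > ₹49,440, so the book-profits minimum tax is the binding amount.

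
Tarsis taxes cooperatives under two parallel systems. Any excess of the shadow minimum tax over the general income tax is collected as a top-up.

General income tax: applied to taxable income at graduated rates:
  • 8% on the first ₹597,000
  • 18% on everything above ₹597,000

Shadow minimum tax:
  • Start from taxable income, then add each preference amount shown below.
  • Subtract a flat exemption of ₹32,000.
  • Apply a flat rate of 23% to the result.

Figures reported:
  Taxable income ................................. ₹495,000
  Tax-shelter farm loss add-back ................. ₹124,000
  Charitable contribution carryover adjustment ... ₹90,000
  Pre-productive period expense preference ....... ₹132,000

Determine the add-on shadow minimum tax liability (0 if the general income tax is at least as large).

General income tax:
  ₹495,000 × 8% = ₹39,600

Shadow minimum tax:
  Adjusted income: ₹495,000 + ₹124,000 + ₹90,000 + ₹132,000 = ₹841,000
  Less exemption ₹32,000 → base ₹809,000
  ₹809,000 × 23% = ₹186,070

Excess of shadow minimum tax over general income tax: ₹186,070 − ₹39,600 = ₹146,470.

₹146,470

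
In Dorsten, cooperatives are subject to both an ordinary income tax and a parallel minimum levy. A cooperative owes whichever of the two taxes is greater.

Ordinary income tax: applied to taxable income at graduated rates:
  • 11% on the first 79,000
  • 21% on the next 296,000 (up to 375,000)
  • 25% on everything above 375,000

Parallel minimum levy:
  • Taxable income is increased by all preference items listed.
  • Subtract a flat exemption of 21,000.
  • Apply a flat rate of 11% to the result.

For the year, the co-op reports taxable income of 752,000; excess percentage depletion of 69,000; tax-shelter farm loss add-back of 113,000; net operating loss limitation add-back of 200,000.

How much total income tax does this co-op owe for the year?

Ordinary income tax:
  79,000 × 11% = 8,690
  296,000 × 21% = 62,160
  377,000 × 25% = 94,250
  → 165,100

Parallel minimum levy:
  Adjusted income: 752,000 + 69,000 + 113,000 + 200,000 = 1,134,000
  Less exemption 21,000 → base 1,113,000
  1,113,000 × 11% = 122,430

165,100 > 122,430, so the ordinary income tax governs.

165,100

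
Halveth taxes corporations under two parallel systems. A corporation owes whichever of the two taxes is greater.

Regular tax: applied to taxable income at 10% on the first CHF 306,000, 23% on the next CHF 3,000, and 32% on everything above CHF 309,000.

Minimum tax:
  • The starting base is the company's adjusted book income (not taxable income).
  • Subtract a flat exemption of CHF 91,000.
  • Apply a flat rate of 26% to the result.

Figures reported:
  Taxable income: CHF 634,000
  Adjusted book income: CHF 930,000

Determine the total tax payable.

Minimum tax:
  Base (adjusted book income): CHF 930,000
  Less exemption CHF 91,000 → base CHF 839,000
  CHF 839,000 × 26% = CHF 218,140

Regular tax:
  CHF 306,000 × 10% = CHF 30,600
  CHF 3,000 × 23% = CHF 690
  CHF 325,000 × 32% = CHF 104,000
  → CHF 135,290

CHF 218,140 > CHF 135,290, so the minimum tax is the binding amount.

CHF 218,140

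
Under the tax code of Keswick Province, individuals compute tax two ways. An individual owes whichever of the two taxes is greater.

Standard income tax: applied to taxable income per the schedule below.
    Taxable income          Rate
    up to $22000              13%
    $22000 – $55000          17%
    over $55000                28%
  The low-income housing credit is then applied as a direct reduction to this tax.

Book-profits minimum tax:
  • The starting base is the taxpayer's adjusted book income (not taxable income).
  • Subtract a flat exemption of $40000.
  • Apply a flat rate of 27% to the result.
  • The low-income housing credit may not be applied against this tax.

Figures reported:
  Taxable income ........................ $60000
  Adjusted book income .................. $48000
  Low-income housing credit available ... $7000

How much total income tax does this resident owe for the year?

Standard income tax:
  $22000 × 13% = $2860
  $33000 × 17% = $5610
  $5000 × 28% = $1400
  → $9870
  Less low-income housing credit $7000 → $2870

Book-profits minimum tax:
  Base (adjusted book income): $48000
  Less exemption $40000 → base $8000
  $8000 × 27% = $2160

$2870 > $2160, so the standard income tax governs.

$2870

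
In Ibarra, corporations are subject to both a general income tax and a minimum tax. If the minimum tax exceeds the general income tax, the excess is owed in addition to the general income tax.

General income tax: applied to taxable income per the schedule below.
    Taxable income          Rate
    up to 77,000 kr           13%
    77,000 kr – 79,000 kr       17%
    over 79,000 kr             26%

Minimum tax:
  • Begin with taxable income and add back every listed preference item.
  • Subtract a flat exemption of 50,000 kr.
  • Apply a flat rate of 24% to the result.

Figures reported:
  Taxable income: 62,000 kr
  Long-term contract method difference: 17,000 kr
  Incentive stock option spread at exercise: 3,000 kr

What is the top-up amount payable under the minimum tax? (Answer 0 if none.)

0 kr

General income tax:
  62,000 kr × 13% = 8,060 kr

Minimum tax:
  Adjusted income: 62,000 kr + 17,000 kr + 3,000 kr = 82,000 kr
  Less exemption 50,000 kr → base 32,000 kr
  32,000 kr × 24% = 7,680 kr

7,680 kr ≤ 8,060 kr, so no add-on is due.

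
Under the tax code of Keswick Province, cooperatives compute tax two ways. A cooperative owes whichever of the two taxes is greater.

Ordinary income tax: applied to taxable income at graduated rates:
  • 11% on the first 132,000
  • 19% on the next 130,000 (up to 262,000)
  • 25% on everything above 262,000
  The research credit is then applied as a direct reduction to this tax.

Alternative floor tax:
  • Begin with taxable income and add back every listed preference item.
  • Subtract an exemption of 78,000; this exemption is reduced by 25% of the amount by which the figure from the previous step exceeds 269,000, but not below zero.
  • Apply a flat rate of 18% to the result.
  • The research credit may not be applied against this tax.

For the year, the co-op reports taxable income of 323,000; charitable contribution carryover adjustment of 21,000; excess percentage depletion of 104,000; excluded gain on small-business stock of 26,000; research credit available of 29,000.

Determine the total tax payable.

80,505

Ordinary income tax:
  132,000 × 11% = 14,520
  130,000 × 19% = 24,700
  61,000 × 25% = 15,250
  → 54,470
  Less research credit 29,000 → 25,470

Alternative floor tax:
  Adjusted income: 323,000 + 21,000 + 104,000 + 26,000 = 474,000
  Exemption: 78,000 − 25% × (474,000 − 269,000) = 78,000 − 51,250 = 26,750
  Base: 474,000 − 26,750 = 447,250
  447,250 × 18% = 80,505

80,505 > 25,470, so the alternative floor tax is the binding amount.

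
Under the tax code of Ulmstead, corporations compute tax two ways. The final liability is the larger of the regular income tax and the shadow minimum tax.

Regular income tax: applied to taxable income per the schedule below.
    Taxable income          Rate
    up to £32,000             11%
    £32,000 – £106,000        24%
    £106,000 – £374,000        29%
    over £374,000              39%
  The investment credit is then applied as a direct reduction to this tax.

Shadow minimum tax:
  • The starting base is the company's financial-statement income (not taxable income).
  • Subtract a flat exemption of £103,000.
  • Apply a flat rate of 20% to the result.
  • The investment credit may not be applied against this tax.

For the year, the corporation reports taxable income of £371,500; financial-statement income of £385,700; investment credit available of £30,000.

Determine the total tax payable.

Shadow minimum tax:
  Base (financial-statement income): £385,700
  Less exemption £103,000 → base £282,700
  £282,700 × 20% = £56,540

Regular income tax:
  £32,000 × 11% = £3,520
  £74,000 × 24% = £17,760
  £265,500 × 29% = £76,995
  → £98,275
  Less investment credit £30,000 → £68,275

£68,275 > £56,540, so the regular income tax governs.

£68,275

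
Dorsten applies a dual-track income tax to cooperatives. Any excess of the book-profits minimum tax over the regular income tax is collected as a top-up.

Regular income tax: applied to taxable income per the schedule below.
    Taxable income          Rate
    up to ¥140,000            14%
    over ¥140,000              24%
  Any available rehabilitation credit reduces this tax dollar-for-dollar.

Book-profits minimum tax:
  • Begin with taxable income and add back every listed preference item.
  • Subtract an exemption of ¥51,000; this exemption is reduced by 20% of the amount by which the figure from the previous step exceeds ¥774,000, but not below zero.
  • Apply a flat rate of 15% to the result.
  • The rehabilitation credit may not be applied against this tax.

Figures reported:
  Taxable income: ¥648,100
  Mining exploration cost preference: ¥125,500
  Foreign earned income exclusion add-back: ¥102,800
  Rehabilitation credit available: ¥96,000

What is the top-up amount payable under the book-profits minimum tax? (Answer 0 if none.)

Book-profits minimum tax:
  Adjusted income: ¥648,100 + ¥125,500 + ¥102,800 = ¥876,400
  Exemption: ¥51,000 − 20% × (¥876,400 − ¥774,000) = ¥51,000 − ¥20,480 = ¥30,520
  Base: ¥876,400 − ¥30,520 = ¥845,880
  ¥845,880 × 15% = ¥126,882

Regular income tax:
  ¥140,000 × 14% = ¥19,600
  ¥508,100 × 24% = ¥121,944
  → ¥141,544
  Less rehabilitation credit ¥96,000 → ¥45,544

Excess of book-profits minimum tax over regular income tax: ¥126,882 − ¥45,544 = ¥81,338.

¥81,338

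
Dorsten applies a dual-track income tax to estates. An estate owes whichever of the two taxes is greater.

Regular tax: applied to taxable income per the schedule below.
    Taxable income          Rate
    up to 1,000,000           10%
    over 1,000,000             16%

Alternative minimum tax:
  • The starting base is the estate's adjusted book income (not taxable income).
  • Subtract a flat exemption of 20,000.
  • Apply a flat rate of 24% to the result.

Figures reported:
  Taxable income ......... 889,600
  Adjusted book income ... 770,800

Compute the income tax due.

180,192

Regular tax:
  889,600 × 10% = 88,960

Alternative minimum tax:
  Base (adjusted book income): 770,800
  Less exemption 20,000 → base 750,800
  750,800 × 24% = 180,192

180,192 > 88,960, so the alternative minimum tax is the binding amount.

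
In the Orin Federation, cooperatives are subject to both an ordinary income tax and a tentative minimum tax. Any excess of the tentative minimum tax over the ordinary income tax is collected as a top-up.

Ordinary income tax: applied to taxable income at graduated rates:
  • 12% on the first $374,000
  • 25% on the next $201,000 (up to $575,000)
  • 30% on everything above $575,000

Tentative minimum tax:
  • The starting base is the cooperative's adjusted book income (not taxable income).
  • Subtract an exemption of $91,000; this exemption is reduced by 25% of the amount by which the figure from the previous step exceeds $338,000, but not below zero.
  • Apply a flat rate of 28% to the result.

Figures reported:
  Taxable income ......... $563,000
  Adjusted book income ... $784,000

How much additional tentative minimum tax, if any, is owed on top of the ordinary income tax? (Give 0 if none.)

$127,390

Tentative minimum tax:
  Base (adjusted book income): $784,000
  Exemption: 25% × ($784,000 − $338,000) = $111,500 ≥ $91,000, so the exemption is fully phased out
  Base: $784,000 − $0 = $784,000
  $784,000 × 28% = $219,520

Ordinary income tax:
  $374,000 × 12% = $44,880
  $189,000 × 25% = $47,250
  → $92,130

Excess of tentative minimum tax over ordinary income tax: $219,520 − $92,130 = $127,390.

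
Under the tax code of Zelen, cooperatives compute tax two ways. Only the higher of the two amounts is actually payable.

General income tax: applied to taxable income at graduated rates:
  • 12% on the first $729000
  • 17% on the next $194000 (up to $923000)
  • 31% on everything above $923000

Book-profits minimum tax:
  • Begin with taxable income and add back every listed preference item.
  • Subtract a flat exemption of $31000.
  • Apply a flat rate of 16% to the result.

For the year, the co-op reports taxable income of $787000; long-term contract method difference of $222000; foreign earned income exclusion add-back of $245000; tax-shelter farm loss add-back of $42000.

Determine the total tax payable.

$202400

General income tax:
  $729000 × 12% = $87480
  $58000 × 17% = $9860
  → $97340

Book-profits minimum tax:
  Adjusted income: $787000 + $222000 + $245000 + $42000 = $1296000
  Less exemption $31000 → base $1265000
  $1265000 × 16% = $202400

$202400 > $97340, so the book-profits minimum tax is the binding amount.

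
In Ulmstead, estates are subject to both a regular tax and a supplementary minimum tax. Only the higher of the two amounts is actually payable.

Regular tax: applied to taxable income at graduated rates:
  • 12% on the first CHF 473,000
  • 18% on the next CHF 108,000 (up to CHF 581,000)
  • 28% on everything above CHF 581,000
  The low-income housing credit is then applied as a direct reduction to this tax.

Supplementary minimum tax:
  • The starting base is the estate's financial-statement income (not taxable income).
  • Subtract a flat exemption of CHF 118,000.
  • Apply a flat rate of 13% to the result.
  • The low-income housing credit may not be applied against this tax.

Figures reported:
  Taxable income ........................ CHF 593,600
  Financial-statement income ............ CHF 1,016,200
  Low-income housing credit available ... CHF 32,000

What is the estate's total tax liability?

CHF 116,766

Supplementary minimum tax:
  Base (financial-statement income): CHF 1,016,200
  Less exemption CHF 118,000 → base CHF 898,200
  CHF 898,200 × 13% = CHF 116,766

Regular tax:
  CHF 473,000 × 12% = CHF 56,760
  CHF 108,000 × 18% = CHF 19,440
  CHF 12,600 × 28% = CHF 3,528
  → CHF 79,728
  Less low-income housing credit CHF 32,000 → CHF 47,728

CHF 116,766 > CHF 47,728, so the supplementary minimum tax is the binding amount.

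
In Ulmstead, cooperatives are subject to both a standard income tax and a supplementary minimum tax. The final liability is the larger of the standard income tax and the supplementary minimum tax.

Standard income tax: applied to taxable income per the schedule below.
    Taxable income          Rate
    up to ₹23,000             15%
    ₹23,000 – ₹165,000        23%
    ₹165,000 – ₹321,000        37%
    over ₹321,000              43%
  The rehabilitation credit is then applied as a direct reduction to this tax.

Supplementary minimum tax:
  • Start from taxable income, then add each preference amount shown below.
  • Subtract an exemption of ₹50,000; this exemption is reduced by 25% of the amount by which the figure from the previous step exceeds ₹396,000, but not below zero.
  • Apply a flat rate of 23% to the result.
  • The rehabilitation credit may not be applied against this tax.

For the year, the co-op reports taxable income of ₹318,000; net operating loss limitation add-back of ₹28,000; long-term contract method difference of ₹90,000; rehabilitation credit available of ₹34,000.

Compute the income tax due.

₹91,080

Standard income tax:
  ₹23,000 × 15% = ₹3,450
  ₹142,000 × 23% = ₹32,660
  ₹153,000 × 37% = ₹56,610
  → ₹92,720
  Less rehabilitation credit ₹34,000 → ₹58,720

Supplementary minimum tax:
  Adjusted income: ₹318,000 + ₹28,000 + ₹90,000 = ₹436,000
  Exemption: ₹50,000 − 25% × (₹436,000 − ₹396,000) = ₹50,000 − ₹10,000 = ₹40,000
  Base: ₹436,000 − ₹40,000 = ₹396,000
  ₹396,000 × 23% = ₹91,080

₹91,080 > ₹58,720, so the supplementary minimum tax is the binding amount.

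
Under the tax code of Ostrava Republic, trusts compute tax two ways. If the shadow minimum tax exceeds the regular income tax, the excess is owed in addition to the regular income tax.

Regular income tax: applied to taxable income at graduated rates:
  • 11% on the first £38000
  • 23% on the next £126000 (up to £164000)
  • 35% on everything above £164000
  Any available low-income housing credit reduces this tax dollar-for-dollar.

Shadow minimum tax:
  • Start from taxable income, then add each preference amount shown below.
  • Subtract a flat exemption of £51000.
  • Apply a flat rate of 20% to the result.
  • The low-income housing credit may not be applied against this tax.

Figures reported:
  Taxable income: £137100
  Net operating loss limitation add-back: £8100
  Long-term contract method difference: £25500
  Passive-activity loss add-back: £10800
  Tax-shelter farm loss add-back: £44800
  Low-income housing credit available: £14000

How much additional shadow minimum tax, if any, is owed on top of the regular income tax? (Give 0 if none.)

£22087

Regular income tax:
  £38000 × 11% = £4180
  £99100 × 23% = £22793
  → £26973
  Less low-income housing credit £14000 → £12973

Shadow minimum tax:
  Adjusted income: £137100 + £8100 + £25500 + £10800 + £44800 = £226300
  Less exemption £51000 → base £175300
  £175300 × 20% = £35060

Excess of shadow minimum tax over regular income tax: £35060 − £12973 = £22087.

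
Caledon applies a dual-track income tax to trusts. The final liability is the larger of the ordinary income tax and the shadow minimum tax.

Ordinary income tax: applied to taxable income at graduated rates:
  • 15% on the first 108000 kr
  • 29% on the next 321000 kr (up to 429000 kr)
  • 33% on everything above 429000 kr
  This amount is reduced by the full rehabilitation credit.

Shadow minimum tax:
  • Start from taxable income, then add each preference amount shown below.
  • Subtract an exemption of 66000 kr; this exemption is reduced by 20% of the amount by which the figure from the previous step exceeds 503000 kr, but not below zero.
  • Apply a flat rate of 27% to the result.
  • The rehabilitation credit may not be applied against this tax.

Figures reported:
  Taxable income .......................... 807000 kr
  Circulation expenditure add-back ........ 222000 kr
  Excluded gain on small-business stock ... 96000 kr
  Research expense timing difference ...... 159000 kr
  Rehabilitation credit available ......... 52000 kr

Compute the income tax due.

346680 kr

Shadow minimum tax:
  Adjusted income: 807000 kr + 222000 kr + 96000 kr + 159000 kr = 1284000 kr
  Exemption: 20% × (1284000 kr − 503000 kr) = 156200 kr ≥ 66000 kr, so the exemption is fully phased out
  Base: 1284000 kr − 0 kr = 1284000 kr
  1284000 kr × 27% = 346680 kr

Ordinary income tax:
  108000 kr × 15% = 16200 kr
  321000 kr × 29% = 93090 kr
  378000 kr × 33% = 124740 kr
  → 234030 kr
  Less rehabilitation credit 52000 kr → 182030 kr

346680 kr > 182030 kr, so the shadow minimum tax is the binding amount.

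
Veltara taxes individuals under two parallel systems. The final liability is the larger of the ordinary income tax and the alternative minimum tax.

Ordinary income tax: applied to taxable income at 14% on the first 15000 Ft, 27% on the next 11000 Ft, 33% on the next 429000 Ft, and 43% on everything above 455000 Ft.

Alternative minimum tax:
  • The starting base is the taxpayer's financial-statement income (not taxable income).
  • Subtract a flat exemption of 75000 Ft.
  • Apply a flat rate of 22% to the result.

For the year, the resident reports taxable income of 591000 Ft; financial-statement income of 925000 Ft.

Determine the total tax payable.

Alternative minimum tax:
  Base (financial-statement income): 925000 Ft
  Less exemption 75000 Ft → base 850000 Ft
  850000 Ft × 22% = 187000 Ft

Ordinary income tax:
  15000 Ft × 14% = 2100 Ft
  11000 Ft × 27% = 2970 Ft
  429000 Ft × 33% = 141570 Ft
  136000 Ft × 43% = 58480 Ft
  → 205120 Ft

205120 Ft > 187000 Ft, so the ordinary income tax governs.

205120 Ft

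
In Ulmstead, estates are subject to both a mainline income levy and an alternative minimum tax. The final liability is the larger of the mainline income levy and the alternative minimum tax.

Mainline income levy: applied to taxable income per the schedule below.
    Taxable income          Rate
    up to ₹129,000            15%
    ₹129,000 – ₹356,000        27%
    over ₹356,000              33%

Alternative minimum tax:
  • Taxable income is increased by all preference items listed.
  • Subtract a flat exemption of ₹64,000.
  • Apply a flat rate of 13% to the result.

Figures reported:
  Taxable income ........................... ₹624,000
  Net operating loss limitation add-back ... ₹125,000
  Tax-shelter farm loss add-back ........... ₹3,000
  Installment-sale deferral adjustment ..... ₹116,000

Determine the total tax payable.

₹169,080

Mainline income levy:
  ₹129,000 × 15% = ₹19,350
  ₹227,000 × 27% = ₹61,290
  ₹268,000 × 33% = ₹88,440
  → ₹169,080

Alternative minimum tax:
  Adjusted income: ₹624,000 + ₹125,000 + ₹3,000 + ₹116,000 = ₹868,000
  Less exemption ₹64,000 → base ₹804,000
  ₹804,000 × 13% = ₹104,520

₹169,080 > ₹104,520, so the mainline income levy governs.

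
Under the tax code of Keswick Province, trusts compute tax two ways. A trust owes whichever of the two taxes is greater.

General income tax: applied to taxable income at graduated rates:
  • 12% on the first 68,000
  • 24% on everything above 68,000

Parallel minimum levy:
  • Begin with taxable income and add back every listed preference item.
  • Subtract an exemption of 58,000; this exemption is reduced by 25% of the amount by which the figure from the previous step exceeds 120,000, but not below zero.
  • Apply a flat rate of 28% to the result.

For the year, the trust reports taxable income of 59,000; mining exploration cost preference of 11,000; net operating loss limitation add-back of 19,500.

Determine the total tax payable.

Parallel minimum levy:
  Adjusted income: 59,000 + 11,000 + 19,500 = 89,500
  Exemption: 89,500 ≤ 120,000, so full 58,000 applies
  Base: 89,500 − 58,000 = 31,500
  31,500 × 28% = 8,820

General income tax:
  59,000 × 12% = 7,080

8,820 > 7,080, so the parallel minimum levy is the binding amount.

8,820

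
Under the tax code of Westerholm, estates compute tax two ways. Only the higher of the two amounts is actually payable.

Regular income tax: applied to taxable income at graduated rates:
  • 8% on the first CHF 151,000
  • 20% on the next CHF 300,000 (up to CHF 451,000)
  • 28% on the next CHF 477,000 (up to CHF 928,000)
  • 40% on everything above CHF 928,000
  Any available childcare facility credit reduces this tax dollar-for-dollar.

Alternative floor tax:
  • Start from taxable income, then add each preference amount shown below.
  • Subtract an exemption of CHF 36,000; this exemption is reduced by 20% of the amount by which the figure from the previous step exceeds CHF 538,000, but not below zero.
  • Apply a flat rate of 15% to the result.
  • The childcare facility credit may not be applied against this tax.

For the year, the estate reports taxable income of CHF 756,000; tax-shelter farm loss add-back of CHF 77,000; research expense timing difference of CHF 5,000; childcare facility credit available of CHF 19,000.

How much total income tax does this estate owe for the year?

Regular income tax:
  CHF 151,000 × 8% = CHF 12,080
  CHF 300,000 × 20% = CHF 60,000
  CHF 305,000 × 28% = CHF 85,400
  → CHF 157,480
  Less childcare facility credit CHF 19,000 → CHF 138,480

Alternative floor tax:
  Adjusted income: CHF 756,000 + CHF 77,000 + CHF 5,000 = CHF 838,000
  Exemption: 20% × (CHF 838,000 − CHF 538,000) = CHF 60,000 ≥ CHF 36,000, so the exemption is fully phased out
  Base: CHF 838,000 − CHF 0 = CHF 838,000
  CHF 838,000 × 15% = CHF 125,700

CHF 138,480 > CHF 125,700, so the regular income tax governs.

CHF 138,480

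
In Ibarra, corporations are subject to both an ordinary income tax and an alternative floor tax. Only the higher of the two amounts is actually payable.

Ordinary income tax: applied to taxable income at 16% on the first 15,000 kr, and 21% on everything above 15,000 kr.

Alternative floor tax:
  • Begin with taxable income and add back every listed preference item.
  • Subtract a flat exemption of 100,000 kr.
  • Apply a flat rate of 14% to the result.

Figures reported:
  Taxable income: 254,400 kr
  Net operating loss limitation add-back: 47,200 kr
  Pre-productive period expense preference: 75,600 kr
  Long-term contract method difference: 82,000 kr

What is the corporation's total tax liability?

52,674 kr

Ordinary income tax:
  15,000 kr × 16% = 2,400 kr
  239,400 kr × 21% = 50,274 kr
  → 52,674 kr

Alternative floor tax:
  Adjusted income: 254,400 kr + 47,200 kr + 75,600 kr + 82,000 kr = 459,200 kr
  Less exemption 100,000 kr → base 359,200 kr
  359,200 kr × 14% = 50,288 kr

52,674 kr > 50,288 kr, so the ordinary income tax governs.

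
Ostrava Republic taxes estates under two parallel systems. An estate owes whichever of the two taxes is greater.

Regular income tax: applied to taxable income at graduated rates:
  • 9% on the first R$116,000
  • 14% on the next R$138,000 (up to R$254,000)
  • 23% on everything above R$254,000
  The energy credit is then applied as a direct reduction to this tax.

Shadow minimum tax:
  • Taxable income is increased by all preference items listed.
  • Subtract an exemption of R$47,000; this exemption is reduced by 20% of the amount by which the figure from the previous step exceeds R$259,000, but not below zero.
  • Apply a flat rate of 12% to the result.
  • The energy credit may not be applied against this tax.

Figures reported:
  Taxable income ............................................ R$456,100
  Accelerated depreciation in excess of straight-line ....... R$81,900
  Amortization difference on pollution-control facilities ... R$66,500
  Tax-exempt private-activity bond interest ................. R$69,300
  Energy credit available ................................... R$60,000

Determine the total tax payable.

Shadow minimum tax:
  Adjusted income: R$456,100 + R$81,900 + R$66,500 + R$69,300 = R$673,800
  Exemption: 20% × (R$673,800 − R$259,000) = R$82,960 ≥ R$47,000, so the exemption is fully phased out
  Base: R$673,800 − R$0 = R$673,800
  R$673,800 × 12% = R$80,856

Regular income tax:
  R$116,000 × 9% = R$10,440
  R$138,000 × 14% = R$19,320
  R$202,100 × 23% = R$46,483
  → R$76,243
  Less energy credit R$60,000 → R$16,243

R$80,856 > R$16,243, so the shadow minimum tax is the binding amount.

R$80,856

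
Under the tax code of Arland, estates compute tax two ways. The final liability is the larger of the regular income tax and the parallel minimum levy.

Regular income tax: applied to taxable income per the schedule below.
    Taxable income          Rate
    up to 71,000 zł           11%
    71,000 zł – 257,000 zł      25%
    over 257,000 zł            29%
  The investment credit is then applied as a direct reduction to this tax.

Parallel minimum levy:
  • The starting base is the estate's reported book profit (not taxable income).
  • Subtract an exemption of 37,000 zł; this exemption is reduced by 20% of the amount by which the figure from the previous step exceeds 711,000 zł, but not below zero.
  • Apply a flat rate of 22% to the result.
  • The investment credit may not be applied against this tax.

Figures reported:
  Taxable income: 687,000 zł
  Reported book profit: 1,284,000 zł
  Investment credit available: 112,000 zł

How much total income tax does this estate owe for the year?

282,480 zł

Regular income tax:
  71,000 zł × 11% = 7,810 zł
  186,000 zł × 25% = 46,500 zł
  430,000 zł × 29% = 124,700 zł
  → 179,010 zł
  Less investment credit 112,000 zł → 67,010 zł

Parallel minimum levy:
  Base (reported book profit): 1,284,000 zł
  Exemption: 20% × (1,284,000 zł − 711,000 zł) = 114,600 zł ≥ 37,000 zł, so the exemption is fully phased out
  Base: 1,284,000 zł − 0 zł = 1,284,000 zł
  1,284,000 zł × 22% = 282,480 zł

282,480 zł > 67,010 zł, so the parallel minimum levy is the binding amount.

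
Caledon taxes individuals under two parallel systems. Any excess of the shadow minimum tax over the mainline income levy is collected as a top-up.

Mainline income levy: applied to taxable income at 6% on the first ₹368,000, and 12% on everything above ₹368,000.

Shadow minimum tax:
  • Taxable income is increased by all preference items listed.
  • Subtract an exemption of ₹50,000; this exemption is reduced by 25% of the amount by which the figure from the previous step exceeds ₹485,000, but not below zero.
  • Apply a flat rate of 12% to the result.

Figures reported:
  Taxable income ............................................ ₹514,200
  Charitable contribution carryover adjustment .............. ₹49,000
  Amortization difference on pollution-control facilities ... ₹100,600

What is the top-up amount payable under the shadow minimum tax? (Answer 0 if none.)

Shadow minimum tax:
  Adjusted income: ₹514,200 + ₹49,000 + ₹100,600 = ₹663,800
  Exemption: ₹50,000 − 25% × (₹663,800 − ₹485,000) = ₹50,000 − ₹44,700 = ₹5,300
  Base: ₹663,800 − ₹5,300 = ₹658,500
  ₹658,500 × 12% = ₹79,020

Mainline income levy:
  ₹368,000 × 6% = ₹22,080
  ₹146,200 × 12% = ₹17,544
  → ₹39,624

Excess of shadow minimum tax over mainline income levy: ₹79,020 − ₹39,624 = ₹39,396.

₹39,396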